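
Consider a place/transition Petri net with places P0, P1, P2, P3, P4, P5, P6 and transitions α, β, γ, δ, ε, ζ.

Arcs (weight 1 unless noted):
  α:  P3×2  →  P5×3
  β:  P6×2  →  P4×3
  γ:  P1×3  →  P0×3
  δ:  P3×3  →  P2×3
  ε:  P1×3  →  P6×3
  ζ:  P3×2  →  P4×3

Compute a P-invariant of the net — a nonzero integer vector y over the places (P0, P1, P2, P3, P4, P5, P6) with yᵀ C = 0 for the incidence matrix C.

Incidence matrix C (rows=places, cols=transitions):
        α    β    γ    δ    ε    ζ
   P0   0    0    3    0    0    0
   P1   0    0   -3    0   -3    0
   P2   0    0    0    3    0    0
   P3  -2    0    0   -3    0   -2
   P4   0    3    0    0    0    3
   P5   3    0    0    0    0    0
   P6   0   -2    0    0    3    0

Candidate y = [3, 3, 3, 3, 2, 2, 3]; check y·C column-wise:
  col α: 3·0 + 3·0 + 3·0 + 3·-2 + 2·0 + 2·3 + 3·0 = 0
  col β: 3·0 + 3·0 + 3·0 + 3·0 + 2·3 + 2·0 + 3·-2 = 0
  col γ: 3·3 + 3·-3 + 3·0 + 3·0 + 2·0 + 2·0 + 3·0 = 0
  col δ: 3·0 + 3·0 + 3·3 + 3·-3 + 2·0 + 2·0 + 3·0 = 0
  col ε: 3·0 + 3·-3 + 3·0 + 3·0 + 2·0 + 2·0 + 3·3 = 0
  col ζ: 3·0 + 3·0 + 3·0 + 3·-2 + 2·3 + 2·0 + 3·0 = 0

y = (P0:3, P1:3, P2:3, P3:3, P4:2, P5:2, P6:3)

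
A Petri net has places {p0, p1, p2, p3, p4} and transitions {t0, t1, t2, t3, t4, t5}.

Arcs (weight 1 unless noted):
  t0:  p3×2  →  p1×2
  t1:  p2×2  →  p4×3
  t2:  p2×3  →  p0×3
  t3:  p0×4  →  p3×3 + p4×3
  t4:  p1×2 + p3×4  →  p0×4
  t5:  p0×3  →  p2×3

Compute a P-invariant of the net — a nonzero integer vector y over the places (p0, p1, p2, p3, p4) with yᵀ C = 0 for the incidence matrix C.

y = (p0:3, p1:2, p2:3, p3:2, p4:2)

Incidence matrix C (rows=places, cols=transitions):
       t0   t1   t2   t3   t4   t5
   p0   0    0    3   -4    4   -3
   p1   2    0    0    0   -2    0
   p2   0   -2   -3    0    0    3
   p3  -2    0    0    3   -4    0
   p4   0    3    0    3    0    0

Candidate y = [3, 2, 3, 2, 2]; check y·C column-wise:
  col t0: 3·0 + 2·2 + 3·0 + 2·-2 + 2·0 = 0
  col t1: 3·0 + 2·0 + 3·-2 + 2·0 + 2·3 = 0
  col t2: 3·3 + 2·0 + 3·-3 + 2·0 + 2·0 = 0
  col t3: 3·-4 + 2·0 + 3·0 + 2·3 + 2·3 = 0
  col t4: 3·4 + 2·-2 + 3·0 + 2·-4 + 2·0 = 0
  col t5: 3·-3 + 2·0 + 3·3 + 2·0 + 2·0 = 0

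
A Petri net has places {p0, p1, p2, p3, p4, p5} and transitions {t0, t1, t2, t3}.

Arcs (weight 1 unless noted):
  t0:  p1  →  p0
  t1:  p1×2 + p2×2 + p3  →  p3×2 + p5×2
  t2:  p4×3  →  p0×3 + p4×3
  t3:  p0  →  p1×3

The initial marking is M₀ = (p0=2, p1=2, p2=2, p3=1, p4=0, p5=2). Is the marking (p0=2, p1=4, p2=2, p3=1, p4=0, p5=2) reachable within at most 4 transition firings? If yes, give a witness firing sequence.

step 1: fire t0:  (p0=2, p1=2, p2=2, p3=1, p4=0, p5=2) → (p0=3, p1=1, p2=2, p3=1, p4=0, p5=2)
step 2: fire t3:  (p0=3, p1=1, p2=2, p3=1, p4=0, p5=2) → (p0=2, p1=4, p2=2, p3=1, p4=0, p5=2)

YES — reachable via ⟨t0, t3⟩ (2 firings)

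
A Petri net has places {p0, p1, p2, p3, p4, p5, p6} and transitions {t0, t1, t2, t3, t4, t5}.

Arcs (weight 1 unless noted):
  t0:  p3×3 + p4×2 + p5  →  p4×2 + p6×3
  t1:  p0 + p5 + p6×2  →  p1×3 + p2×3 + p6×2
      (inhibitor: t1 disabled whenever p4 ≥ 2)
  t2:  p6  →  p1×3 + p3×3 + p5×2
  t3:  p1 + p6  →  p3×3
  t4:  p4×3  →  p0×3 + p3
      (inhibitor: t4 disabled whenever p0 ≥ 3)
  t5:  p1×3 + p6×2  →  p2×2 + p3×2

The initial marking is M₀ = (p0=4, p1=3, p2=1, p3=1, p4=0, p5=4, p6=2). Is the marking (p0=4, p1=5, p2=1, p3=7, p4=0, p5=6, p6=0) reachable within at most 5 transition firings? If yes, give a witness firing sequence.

step 1: fire t2:  (p0=4, p1=3, p2=1, p3=1, p4=0, p5=4, p6=2) → (p0=4, p1=6, p2=1, p3=4, p4=0, p5=6, p6=1)
step 2: fire t3:  (p0=4, p1=6, p2=1, p3=4, p4=0, p5=6, p6=1) → (p0=4, p1=5, p2=1, p3=7, p4=0, p5=6, p6=0)

YES — reachable via ⟨t2, t3⟩ (2 firings)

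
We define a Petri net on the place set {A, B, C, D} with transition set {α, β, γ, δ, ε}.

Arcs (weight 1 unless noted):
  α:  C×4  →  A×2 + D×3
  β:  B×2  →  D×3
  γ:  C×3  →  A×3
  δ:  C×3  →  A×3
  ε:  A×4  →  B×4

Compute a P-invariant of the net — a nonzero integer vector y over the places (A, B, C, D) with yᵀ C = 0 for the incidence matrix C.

Incidence matrix C (rows=places, cols=transitions):
        α    β    γ    δ    ε
    A   2    0    3    3   -4
    B   0   -2    0    0    4
    C  -4    0   -3   -3    0
    D   3    3    0    0    0

Candidate y = [3, 3, 3, 2]; check y·C column-wise:
  col α: 3·2 + 3·0 + 3·-4 + 2·3 = 0
  col β: 3·0 + 3·-2 + 3·0 + 2·3 = 0
  col γ: 3·3 + 3·0 + 3·-3 + 2·0 = 0
  col δ: 3·3 + 3·0 + 3·-3 + 2·0 = 0
  col ε: 3·-4 + 3·4 + 3·0 + 2·0 = 0

y = (A:3, B:3, C:3, D:2)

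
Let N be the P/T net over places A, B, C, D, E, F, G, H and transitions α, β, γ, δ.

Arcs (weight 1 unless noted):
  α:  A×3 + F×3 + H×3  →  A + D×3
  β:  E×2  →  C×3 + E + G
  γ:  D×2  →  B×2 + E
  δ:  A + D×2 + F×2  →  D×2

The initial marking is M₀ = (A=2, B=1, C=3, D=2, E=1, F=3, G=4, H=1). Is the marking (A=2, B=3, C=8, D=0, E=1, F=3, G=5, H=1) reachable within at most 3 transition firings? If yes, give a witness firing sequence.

depth 0: 1 marking
depth 1: 3 markings reached so far
depth 2: 5 markings reached so far
depth 3: 6 markings reached so far
target is not among the 6 markings reachable within 3 steps

NO — not reachable within 3 firings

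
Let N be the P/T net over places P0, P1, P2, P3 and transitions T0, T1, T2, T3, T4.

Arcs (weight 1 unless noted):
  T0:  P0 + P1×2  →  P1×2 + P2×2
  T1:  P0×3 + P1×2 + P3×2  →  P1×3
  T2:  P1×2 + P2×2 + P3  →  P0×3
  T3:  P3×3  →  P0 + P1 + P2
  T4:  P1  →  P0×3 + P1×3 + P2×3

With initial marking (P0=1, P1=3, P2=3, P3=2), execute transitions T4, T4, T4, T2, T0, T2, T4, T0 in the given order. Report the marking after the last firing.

(P0=17, P1=7, P2=15, P3=0)

step 1: fire T4:  (P0=1, P1=3, P2=3, P3=2) → (P0=4, P1=5, P2=6, P3=2)
step 2: fire T4:  (P0=4, P1=5, P2=6, P3=2) → (P0=7, P1=7, P2=9, P3=2)
step 3: fire T4:  (P0=7, P1=7, P2=9, P3=2) → (P0=10, P1=9, P2=12, P3=2)
step 4: fire T2:  (P0=10, P1=9, P2=12, P3=2) → (P0=13, P1=7, P2=10, P3=1)
step 5: fire T0:  (P0=13, P1=7, P2=10, P3=1) → (P0=12, P1=7, P2=12, P3=1)
step 6: fire T2:  (P0=12, P1=7, P2=12, P3=1) → (P0=15, P1=5, P2=10, P3=0)
step 7: fire T4:  (P0=15, P1=5, P2=10, P3=0) → (P0=18, P1=7, P2=13, P3=0)
step 8: fire T0:  (P0=18, P1=7, P2=13, P3=0) → (P0=17, P1=7, P2=15, P3=0)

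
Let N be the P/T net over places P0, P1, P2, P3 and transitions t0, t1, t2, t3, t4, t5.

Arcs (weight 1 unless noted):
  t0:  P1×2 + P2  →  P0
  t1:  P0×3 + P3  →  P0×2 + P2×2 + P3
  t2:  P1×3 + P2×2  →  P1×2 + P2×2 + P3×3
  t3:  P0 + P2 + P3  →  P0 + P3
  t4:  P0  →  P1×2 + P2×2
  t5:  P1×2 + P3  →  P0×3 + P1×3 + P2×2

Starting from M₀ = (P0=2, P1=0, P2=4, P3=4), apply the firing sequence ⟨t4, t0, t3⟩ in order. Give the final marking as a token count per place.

step 1: fire t4:  (P0=2, P1=0, P2=4, P3=4) → (P0=1, P1=2, P2=6, P3=4)
step 2: fire t0:  (P0=1, P1=2, P2=6, P3=4) → (P0=2, P1=0, P2=5, P3=4)
step 3: fire t3:  (P0=2, P1=0, P2=5, P3=4) → (P0=2, P1=0, P2=4, P3=4)

(P0=2, P1=0, P2=4, P3=4)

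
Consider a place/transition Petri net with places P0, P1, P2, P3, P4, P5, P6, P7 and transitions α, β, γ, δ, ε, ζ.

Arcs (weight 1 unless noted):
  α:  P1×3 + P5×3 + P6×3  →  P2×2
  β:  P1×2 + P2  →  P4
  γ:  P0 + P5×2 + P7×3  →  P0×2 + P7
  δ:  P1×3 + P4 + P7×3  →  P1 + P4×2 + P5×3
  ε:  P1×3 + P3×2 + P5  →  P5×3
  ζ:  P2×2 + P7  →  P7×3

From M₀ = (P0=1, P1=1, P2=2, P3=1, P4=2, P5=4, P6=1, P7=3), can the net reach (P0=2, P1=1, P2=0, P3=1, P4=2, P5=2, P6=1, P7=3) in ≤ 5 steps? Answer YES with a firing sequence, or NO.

YES — reachable via ⟨γ, ζ⟩ (2 firings)

step 1: fire γ:  (P0=1, P1=1, P2=2, P3=1, P4=2, P5=4, P6=1, P7=3) → (P0=2, P1=1, P2=2, P3=1, P4=2, P5=2, P6=1, P7=1)
step 2: fire ζ:  (P0=2, P1=1, P2=2, P3=1, P4=2, P5=2, P6=1, P7=1) → (P0=2, P1=1, P2=0, P3=1, P4=2, P5=2, P6=1, P7=3)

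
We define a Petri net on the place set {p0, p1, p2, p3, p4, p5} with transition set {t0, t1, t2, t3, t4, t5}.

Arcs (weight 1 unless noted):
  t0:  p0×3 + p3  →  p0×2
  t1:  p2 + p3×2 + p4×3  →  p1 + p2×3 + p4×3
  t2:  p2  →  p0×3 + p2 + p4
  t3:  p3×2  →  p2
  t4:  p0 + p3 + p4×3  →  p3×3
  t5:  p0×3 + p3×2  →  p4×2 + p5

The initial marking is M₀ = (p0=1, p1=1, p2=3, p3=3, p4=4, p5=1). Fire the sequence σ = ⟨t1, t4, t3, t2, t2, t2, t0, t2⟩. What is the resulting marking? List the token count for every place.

(p0=11, p1=2, p2=6, p3=0, p4=5, p5=1)

step 1: fire t1:  (p0=1, p1=1, p2=3, p3=3, p4=4, p5=1) → (p0=1, p1=2, p2=5, p3=1, p4=4, p5=1)
step 2: fire t4:  (p0=1, p1=2, p2=5, p3=1, p4=4, p5=1) → (p0=0, p1=2, p2=5, p3=3, p4=1, p5=1)
step 3: fire t3:  (p0=0, p1=2, p2=5, p3=3, p4=1, p5=1) → (p0=0, p1=2, p2=6, p3=1, p4=1, p5=1)
step 4: fire t2:  (p0=0, p1=2, p2=6, p3=1, p4=1, p5=1) → (p0=3, p1=2, p2=6, p3=1, p4=2, p5=1)
step 5: fire t2:  (p0=3, p1=2, p2=6, p3=1, p4=2, p5=1) → (p0=6, p1=2, p2=6, p3=1, p4=3, p5=1)
step 6: fire t2:  (p0=6, p1=2, p2=6, p3=1, p4=3, p5=1) → (p0=9, p1=2, p2=6, p3=1, p4=4, p5=1)
step 7: fire t0:  (p0=9, p1=2, p2=6, p3=1, p4=4, p5=1) → (p0=8, p1=2, p2=6, p3=0, p4=4, p5=1)
step 8: fire t2:  (p0=8, p1=2, p2=6, p3=0, p4=4, p5=1) → (p0=11, p1=2, p2=6, p3=0, p4=5, p5=1)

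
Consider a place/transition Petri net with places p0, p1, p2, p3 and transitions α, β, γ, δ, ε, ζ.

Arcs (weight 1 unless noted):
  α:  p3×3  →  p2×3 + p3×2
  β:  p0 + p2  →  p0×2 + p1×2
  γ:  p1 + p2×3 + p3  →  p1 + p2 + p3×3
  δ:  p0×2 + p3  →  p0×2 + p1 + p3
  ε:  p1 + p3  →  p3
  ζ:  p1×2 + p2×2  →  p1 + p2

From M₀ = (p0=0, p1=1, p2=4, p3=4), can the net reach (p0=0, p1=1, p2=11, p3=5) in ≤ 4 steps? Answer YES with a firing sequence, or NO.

NO — not reachable within 4 firings

depth 0: 1 marking
depth 1: 4 markings reached so far
depth 2: 8 markings reached so far
depth 3: 12 markings reached so far
depth 4: 17 markings reached so far
target is not among the 17 markings reachable within 4 steps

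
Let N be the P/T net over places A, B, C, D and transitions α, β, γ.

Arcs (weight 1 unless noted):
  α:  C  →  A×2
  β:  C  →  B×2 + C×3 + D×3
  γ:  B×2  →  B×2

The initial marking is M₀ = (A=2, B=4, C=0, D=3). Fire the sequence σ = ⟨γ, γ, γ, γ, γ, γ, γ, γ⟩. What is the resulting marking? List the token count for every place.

(A=2, B=4, C=0, D=3)

step 1: fire γ:  (A=2, B=4, C=0, D=3) → (A=2, B=4, C=0, D=3)
step 2: fire γ:  (A=2, B=4, C=0, D=3) → (A=2, B=4, C=0, D=3)
step 3: fire γ:  (A=2, B=4, C=0, D=3) → (A=2, B=4, C=0, D=3)
step 4: fire γ:  (A=2, B=4, C=0, D=3) → (A=2, B=4, C=0, D=3)
step 5: fire γ:  (A=2, B=4, C=0, D=3) → (A=2, B=4, C=0, D=3)
step 6: fire γ:  (A=2, B=4, C=0, D=3) → (A=2, B=4, C=0, D=3)
step 7: fire γ:  (A=2, B=4, C=0, D=3) → (A=2, B=4, C=0, D=3)
step 8: fire γ:  (A=2, B=4, C=0, D=3) → (A=2, B=4, C=0, D=3)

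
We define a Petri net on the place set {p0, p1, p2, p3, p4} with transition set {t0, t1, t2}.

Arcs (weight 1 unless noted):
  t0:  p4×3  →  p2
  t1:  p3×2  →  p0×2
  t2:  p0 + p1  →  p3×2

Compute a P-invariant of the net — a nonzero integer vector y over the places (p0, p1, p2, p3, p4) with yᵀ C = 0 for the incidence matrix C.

y = (p0:1, p1:1, p2:0, p3:1, p4:0)

Incidence matrix C (rows=places, cols=transitions):
       t0   t1   t2
   p0   0    2   -1
   p1   0    0   -1
   p2   1    0    0
   p3   0   -2    2
   p4  -3    0    0

Candidate y = [1, 1, 0, 1, 0]; check y·C column-wise:
  col t0: 1·0 + 1·0 + 0·1 + 1·0 + 0·-3 = 0
  col t1: 1·2 + 1·0 + 1·-2 = 0
  col t2: 1·-1 + 1·-1 + 1·2 = 0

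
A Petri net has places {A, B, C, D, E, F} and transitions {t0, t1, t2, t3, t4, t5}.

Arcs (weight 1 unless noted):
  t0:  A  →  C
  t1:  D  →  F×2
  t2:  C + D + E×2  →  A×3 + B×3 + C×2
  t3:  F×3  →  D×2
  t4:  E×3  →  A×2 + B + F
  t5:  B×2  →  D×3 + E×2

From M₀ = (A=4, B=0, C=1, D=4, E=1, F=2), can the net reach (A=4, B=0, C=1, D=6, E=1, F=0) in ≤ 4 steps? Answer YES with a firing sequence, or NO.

step 1: fire t1:  (A=4, B=0, C=1, D=4, E=1, F=2) → (A=4, B=0, C=1, D=3, E=1, F=4)
step 2: fire t1:  (A=4, B=0, C=1, D=3, E=1, F=4) → (A=4, B=0, C=1, D=2, E=1, F=6)
step 3: fire t3:  (A=4, B=0, C=1, D=2, E=1, F=6) → (A=4, B=0, C=1, D=4, E=1, F=3)
step 4: fire t3:  (A=4, B=0, C=1, D=4, E=1, F=3) → (A=4, B=0, C=1, D=6, E=1, F=0)

YES — reachable via ⟨t1, t1, t3, t3⟩ (4 firings)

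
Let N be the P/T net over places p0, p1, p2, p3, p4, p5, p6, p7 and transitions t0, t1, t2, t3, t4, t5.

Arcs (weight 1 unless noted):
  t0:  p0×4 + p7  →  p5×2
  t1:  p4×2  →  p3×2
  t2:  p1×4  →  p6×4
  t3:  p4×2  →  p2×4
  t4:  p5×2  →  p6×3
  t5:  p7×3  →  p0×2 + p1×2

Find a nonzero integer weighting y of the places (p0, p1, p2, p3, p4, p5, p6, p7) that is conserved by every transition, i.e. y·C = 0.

y = (p0:0, p1:0, p2:1, p3:2, p4:2, p5:0, p6:0, p7:0)

Incidence matrix C (rows=places, cols=transitions):
       t0   t1   t2   t3   t4   t5
   p0  -4    0    0    0    0    2
   p1   0    0   -4    0    0    2
   p2   0    0    0    4    0    0
   p3   0    2    0    0    0    0
   p4   0   -2    0   -2    0    0
   p5   2    0    0    0   -2    0
   p6   0    0    4    0    3    0
   p7  -1    0    0    0    0   -3

Candidate y = [0, 0, 1, 2, 2, 0, 0, 0]; check y·C column-wise:
  col t0: 0·-4 + 1·0 + 2·0 + 2·0 + 0·2 + 0·-1 = 0
  col t1: 1·0 + 2·2 + 2·-2 = 0
  col t2: 0·-4 + 1·0 + 2·0 + 2·0 + 0·4 = 0
  col t3: 1·4 + 2·0 + 2·-2 = 0
  col t4: 1·0 + 2·0 + 2·0 + 0·-2 + 0·3 = 0
  col t5: 0·2 + 0·2 + 1·0 + 2·0 + 2·0 + 0·-3 = 0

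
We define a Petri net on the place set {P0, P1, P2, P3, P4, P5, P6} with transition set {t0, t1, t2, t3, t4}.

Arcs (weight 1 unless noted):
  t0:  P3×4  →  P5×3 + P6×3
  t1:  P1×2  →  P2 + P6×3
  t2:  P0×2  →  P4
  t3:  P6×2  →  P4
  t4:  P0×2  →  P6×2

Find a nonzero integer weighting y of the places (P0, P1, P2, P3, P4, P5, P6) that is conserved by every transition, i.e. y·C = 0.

Incidence matrix C (rows=places, cols=transitions):
       t0   t1   t2   t3   t4
   P0   0    0   -2    0   -2
   P1   0   -2    0    0    0
   P2   0    1    0    0    0
   P3  -4    0    0    0    0
   P4   0    0    1    1    0
   P5   3    0    0    0    0
   P6   3    3    0   -2    2

Candidate y = [0, 1, 2, 0, 0, 0, 0]; check y·C column-wise:
  col t0: 1·0 + 2·0 + 0·-4 + 0·3 + 0·3 = 0
  col t1: 1·-2 + 2·1 + 0·3 = 0
  col t2: 0·-2 + 1·0 + 2·0 + 0·1 = 0
  col t3: 1·0 + 2·0 + 0·1 + 0·-2 = 0
  col t4: 0·-2 + 1·0 + 2·0 + 0·2 = 0

y = (P0:0, P1:1, P2:2, P3:0, P4:0, P5:0, P6:0)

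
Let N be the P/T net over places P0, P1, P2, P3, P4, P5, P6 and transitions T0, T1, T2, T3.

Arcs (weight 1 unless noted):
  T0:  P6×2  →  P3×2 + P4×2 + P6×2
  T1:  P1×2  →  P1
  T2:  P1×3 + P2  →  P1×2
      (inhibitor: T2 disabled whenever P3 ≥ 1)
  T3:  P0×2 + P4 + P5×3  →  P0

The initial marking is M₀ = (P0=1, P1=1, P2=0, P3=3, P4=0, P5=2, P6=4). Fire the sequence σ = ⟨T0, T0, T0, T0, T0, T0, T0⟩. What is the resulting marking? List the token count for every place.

(P0=1, P1=1, P2=0, P3=17, P4=14, P5=2, P6=4)

step 1: fire T0:  (P0=1, P1=1, P2=0, P3=3, P4=0, P5=2, P6=4) → (P0=1, P1=1, P2=0, P3=5, P4=2, P5=2, P6=4)
step 2: fire T0:  (P0=1, P1=1, P2=0, P3=5, P4=2, P5=2, P6=4) → (P0=1, P1=1, P2=0, P3=7, P4=4, P5=2, P6=4)
step 3: fire T0:  (P0=1, P1=1, P2=0, P3=7, P4=4, P5=2, P6=4) → (P0=1, P1=1, P2=0, P3=9, P4=6, P5=2, P6=4)
step 4: fire T0:  (P0=1, P1=1, P2=0, P3=9, P4=6, P5=2, P6=4) → (P0=1, P1=1, P2=0, P3=11, P4=8, P5=2, P6=4)
step 5: fire T0:  (P0=1, P1=1, P2=0, P3=11, P4=8, P5=2, P6=4) → (P0=1, P1=1, P2=0, P3=13, P4=10, P5=2, P6=4)
step 6: fire T0:  (P0=1, P1=1, P2=0, P3=13, P4=10, P5=2, P6=4) → (P0=1, P1=1, P2=0, P3=15, P4=12, P5=2, P6=4)
step 7: fire T0:  (P0=1, P1=1, P2=0, P3=15, P4=12, P5=2, P6=4) → (P0=1, P1=1, P2=0, P3=17, P4=14, P5=2, P6=4)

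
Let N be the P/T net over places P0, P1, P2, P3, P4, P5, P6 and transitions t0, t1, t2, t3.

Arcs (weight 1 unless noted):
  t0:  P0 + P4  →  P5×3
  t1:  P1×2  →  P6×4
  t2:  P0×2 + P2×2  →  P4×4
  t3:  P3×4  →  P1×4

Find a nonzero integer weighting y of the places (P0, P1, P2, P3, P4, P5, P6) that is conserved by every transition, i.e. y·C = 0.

y = (P0:1, P1:0, P2:-3, P3:0, P4:-1, P5:0, P6:0)

Incidence matrix C (rows=places, cols=transitions):
       t0   t1   t2   t3
   P0  -1    0   -2    0
   P1   0   -2    0    4
   P2   0    0   -2    0
   P3   0    0    0   -4
   P4  -1    0    4    0
   P5   3    0    0    0
   P6   0    4    0    0

Candidate y = [1, 0, -3, 0, -1, 0, 0]; check y·C column-wise:
  col t0: 1·-1 + -3·0 + -1·-1 + 0·3 = 0
  col t1: 1·0 + 0·-2 + -3·0 + -1·0 + 0·4 = 0
  col t2: 1·-2 + -3·-2 + -1·4 = 0
  col t3: 1·0 + 0·4 + -3·0 + 0·-4 + -1·0 = 0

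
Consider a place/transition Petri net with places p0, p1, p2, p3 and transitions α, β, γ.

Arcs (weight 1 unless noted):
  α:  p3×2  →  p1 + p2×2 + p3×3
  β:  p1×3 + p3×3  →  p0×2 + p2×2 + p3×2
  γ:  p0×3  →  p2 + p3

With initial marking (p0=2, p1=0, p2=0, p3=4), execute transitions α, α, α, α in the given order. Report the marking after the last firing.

(p0=2, p1=4, p2=8, p3=8)

step 1: fire α:  (p0=2, p1=0, p2=0, p3=4) → (p0=2, p1=1, p2=2, p3=5)
step 2: fire α:  (p0=2, p1=1, p2=2, p3=5) → (p0=2, p1=2, p2=4, p3=6)
step 3: fire α:  (p0=2, p1=2, p2=4, p3=6) → (p0=2, p1=3, p2=6, p3=7)
step 4: fire α:  (p0=2, p1=3, p2=6, p3=7) → (p0=2, p1=4, p2=8, p3=8)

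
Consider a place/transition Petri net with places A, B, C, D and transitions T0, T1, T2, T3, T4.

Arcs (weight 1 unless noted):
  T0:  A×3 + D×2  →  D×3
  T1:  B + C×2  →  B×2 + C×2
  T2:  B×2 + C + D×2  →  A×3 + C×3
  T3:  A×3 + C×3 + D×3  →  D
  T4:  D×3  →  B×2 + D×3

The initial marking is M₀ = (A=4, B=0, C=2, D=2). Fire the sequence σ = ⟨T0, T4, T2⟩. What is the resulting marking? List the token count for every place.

(A=4, B=0, C=4, D=1)

step 1: fire T0:  (A=4, B=0, C=2, D=2) → (A=1, B=0, C=2, D=3)
step 2: fire T4:  (A=1, B=0, C=2, D=3) → (A=1, B=2, C=2, D=3)
step 3: fire T2:  (A=1, B=2, C=2, D=3) → (A=4, B=0, C=4, D=1)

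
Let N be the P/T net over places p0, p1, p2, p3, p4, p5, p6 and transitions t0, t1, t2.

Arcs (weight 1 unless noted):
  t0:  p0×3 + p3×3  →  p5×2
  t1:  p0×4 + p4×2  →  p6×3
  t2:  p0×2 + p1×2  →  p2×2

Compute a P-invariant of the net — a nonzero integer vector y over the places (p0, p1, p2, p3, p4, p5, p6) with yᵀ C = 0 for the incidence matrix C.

Incidence matrix C (rows=places, cols=transitions):
       t0   t1   t2
   p0  -3   -4   -2
   p1   0    0   -2
   p2   0    0    2
   p3  -3    0    0
   p4   0   -2    0
   p5   2    0    0
   p6   0    3    0

Candidate y = [0, 1, 1, 0, 0, 0, 0]; check y·C column-wise:
  col t0: 0·-3 + 1·0 + 1·0 + 0·-3 + 0·2 = 0
  col t1: 0·-4 + 1·0 + 1·0 + 0·-2 + 0·3 = 0
  col t2: 0·-2 + 1·-2 + 1·2 = 0

y = (p0:0, p1:1, p2:1, p3:0, p4:0, p5:0, p6:0)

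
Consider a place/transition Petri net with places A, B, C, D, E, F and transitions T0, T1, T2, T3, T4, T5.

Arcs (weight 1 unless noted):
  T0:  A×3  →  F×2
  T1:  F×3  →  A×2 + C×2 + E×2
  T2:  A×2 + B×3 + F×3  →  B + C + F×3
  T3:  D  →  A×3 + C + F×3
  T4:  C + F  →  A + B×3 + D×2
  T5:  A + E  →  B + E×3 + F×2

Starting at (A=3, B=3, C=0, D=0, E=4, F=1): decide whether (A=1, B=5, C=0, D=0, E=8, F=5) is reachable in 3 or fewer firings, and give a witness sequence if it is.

YES — reachable via ⟨T5, T5⟩ (2 firings)

step 1: fire T5:  (A=3, B=3, C=0, D=0, E=4, F=1) → (A=2, B=4, C=0, D=0, E=6, F=3)
step 2: fire T5:  (A=2, B=4, C=0, D=0, E=6, F=3) → (A=1, B=5, C=0, D=0, E=8, F=5)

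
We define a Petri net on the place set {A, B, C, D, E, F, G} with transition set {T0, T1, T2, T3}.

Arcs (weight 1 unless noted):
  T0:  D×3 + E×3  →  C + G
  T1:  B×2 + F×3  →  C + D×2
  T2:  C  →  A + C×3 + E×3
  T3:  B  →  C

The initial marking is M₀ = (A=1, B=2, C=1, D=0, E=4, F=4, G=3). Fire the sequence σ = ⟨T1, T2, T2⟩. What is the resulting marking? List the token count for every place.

(A=3, B=0, C=6, D=2, E=10, F=1, G=3)

step 1: fire T1:  (A=1, B=2, C=1, D=0, E=4, F=4, G=3) → (A=1, B=0, C=2, D=2, E=4, F=1, G=3)
step 2: fire T2:  (A=1, B=0, C=2, D=2, E=4, F=1, G=3) → (A=2, B=0, C=4, D=2, E=7, F=1, G=3)
step 3: fire T2:  (A=2, B=0, C=4, D=2, E=7, F=1, G=3) → (A=3, B=0, C=6, D=2, E=10, F=1, G=3)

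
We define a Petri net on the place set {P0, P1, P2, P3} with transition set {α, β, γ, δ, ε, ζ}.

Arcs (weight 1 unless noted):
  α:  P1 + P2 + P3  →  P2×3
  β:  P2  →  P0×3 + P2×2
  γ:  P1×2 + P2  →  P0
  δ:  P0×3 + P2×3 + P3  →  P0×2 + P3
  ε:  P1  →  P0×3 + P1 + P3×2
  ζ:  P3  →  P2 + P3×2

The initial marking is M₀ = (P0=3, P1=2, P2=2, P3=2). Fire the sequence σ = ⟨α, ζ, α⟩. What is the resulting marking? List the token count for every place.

(P0=3, P1=0, P2=7, P3=1)

step 1: fire α:  (P0=3, P1=2, P2=2, P3=2) → (P0=3, P1=1, P2=4, P3=1)
step 2: fire ζ:  (P0=3, P1=1, P2=4, P3=1) → (P0=3, P1=1, P2=5, P3=2)
step 3: fire α:  (P0=3, P1=1, P2=5, P3=2) → (P0=3, P1=0, P2=7, P3=1)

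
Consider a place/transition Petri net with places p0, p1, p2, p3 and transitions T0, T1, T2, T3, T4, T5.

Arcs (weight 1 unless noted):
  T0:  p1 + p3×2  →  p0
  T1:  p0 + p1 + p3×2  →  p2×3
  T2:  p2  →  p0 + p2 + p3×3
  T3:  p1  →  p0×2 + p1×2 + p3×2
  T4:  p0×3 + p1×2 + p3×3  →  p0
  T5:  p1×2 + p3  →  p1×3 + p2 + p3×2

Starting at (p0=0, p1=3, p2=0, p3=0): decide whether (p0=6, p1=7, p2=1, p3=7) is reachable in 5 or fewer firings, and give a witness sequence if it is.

YES — reachable via ⟨T3, T3, T3, T5⟩ (4 firings)

step 1: fire T3:  (p0=0, p1=3, p2=0, p3=0) → (p0=2, p1=4, p2=0, p3=2)
step 2: fire T3:  (p0=2, p1=4, p2=0, p3=2) → (p0=4, p1=5, p2=0, p3=4)
step 3: fire T3:  (p0=4, p1=5, p2=0, p3=4) → (p0=6, p1=6, p2=0, p3=6)
step 4: fire T5:  (p0=6, p1=6, p2=0, p3=6) → (p0=6, p1=7, p2=1, p3=7)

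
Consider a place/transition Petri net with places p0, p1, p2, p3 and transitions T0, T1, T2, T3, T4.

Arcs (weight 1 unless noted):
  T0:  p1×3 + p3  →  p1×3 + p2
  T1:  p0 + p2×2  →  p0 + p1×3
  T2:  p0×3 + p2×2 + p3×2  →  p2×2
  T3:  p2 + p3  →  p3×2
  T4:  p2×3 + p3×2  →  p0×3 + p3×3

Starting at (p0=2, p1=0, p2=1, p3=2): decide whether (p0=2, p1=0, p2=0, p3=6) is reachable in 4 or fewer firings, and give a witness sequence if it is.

depth 0: 1 marking
depth 1: 2 markings reached so far
depth 2: 2 markings reached so far
(frontier empty at depth 2; search complete)
target is not among the 2 markings reachable within 4 steps

NO — not reachable within 4 firings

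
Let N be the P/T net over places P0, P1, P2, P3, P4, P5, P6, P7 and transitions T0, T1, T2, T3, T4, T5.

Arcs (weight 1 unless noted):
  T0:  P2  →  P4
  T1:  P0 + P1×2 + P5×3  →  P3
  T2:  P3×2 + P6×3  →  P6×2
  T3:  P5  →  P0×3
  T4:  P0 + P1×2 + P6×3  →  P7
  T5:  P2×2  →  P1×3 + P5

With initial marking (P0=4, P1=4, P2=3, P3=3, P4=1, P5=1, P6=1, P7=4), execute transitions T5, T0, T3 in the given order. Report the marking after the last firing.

(P0=7, P1=7, P2=0, P3=3, P4=2, P5=1, P6=1, P7=4)

step 1: fire T5:  (P0=4, P1=4, P2=3, P3=3, P4=1, P5=1, P6=1, P7=4) → (P0=4, P1=7, P2=1, P3=3, P4=1, P5=2, P6=1, P7=4)
step 2: fire T0:  (P0=4, P1=7, P2=1, P3=3, P4=1, P5=2, P6=1, P7=4) → (P0=4, P1=7, P2=0, P3=3, P4=2, P5=2, P6=1, P7=4)
step 3: fire T3:  (P0=4, P1=7, P2=0, P3=3, P4=2, P5=2, P6=1, P7=4) → (P0=7, P1=7, P2=0, P3=3, P4=2, P5=1, P6=1, P7=4)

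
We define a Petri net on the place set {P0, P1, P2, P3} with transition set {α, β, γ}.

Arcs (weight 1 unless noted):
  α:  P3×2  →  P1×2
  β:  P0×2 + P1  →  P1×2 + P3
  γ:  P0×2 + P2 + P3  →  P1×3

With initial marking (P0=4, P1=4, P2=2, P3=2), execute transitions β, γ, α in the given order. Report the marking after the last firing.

step 1: fire β:  (P0=4, P1=4, P2=2, P3=2) → (P0=2, P1=5, P2=2, P3=3)
step 2: fire γ:  (P0=2, P1=5, P2=2, P3=3) → (P0=0, P1=8, P2=1, P3=2)
step 3: fire α:  (P0=0, P1=8, P2=1, P3=2) → (P0=0, P1=10, P2=1, P3=0)

(P0=0, P1=10, P2=1, P3=0)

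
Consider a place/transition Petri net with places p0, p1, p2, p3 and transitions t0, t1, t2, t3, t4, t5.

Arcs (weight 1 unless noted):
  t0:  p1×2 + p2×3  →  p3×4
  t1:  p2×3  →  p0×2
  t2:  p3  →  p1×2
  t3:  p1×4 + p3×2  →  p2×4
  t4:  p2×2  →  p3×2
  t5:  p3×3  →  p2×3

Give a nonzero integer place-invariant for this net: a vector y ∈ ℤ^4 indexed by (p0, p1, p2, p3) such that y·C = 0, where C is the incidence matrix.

y = (p0:3, p1:1, p2:2, p3:2)

Incidence matrix C (rows=places, cols=transitions):
       t0   t1   t2   t3   t4   t5
   p0   0    2    0    0    0    0
   p1  -2    0    2   -4    0    0
   p2  -3   -3    0    4   -2    3
   p3   4    0   -1   -2    2   -3

Candidate y = [3, 1, 2, 2]; check y·C column-wise:
  col t0: 3·0 + 1·-2 + 2·-3 + 2·4 = 0
  col t1: 3·2 + 1·0 + 2·-3 + 2·0 = 0
  col t2: 3·0 + 1·2 + 2·0 + 2·-1 = 0
  col t3: 3·0 + 1·-4 + 2·4 + 2·-2 = 0
  col t4: 3·0 + 1·0 + 2·-2 + 2·2 = 0
  col t5: 3·0 + 1·0 + 2·3 + 2·-3 = 0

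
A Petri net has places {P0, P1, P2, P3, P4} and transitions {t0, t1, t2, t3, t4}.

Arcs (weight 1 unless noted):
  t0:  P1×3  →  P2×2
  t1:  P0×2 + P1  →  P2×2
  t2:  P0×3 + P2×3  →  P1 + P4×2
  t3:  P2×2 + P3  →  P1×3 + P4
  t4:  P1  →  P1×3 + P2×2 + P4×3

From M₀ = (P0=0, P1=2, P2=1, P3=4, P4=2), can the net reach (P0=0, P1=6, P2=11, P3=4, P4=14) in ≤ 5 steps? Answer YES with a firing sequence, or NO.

NO — not reachable within 5 firings

depth 0: 1 marking
depth 1: 2 markings reached so far
depth 2: 5 markings reached so far
depth 3: 9 markings reached so far
depth 4: 17 markings reached so far
depth 5: 26 markings reached so far
target is not among the 26 markings reachable within 5 steps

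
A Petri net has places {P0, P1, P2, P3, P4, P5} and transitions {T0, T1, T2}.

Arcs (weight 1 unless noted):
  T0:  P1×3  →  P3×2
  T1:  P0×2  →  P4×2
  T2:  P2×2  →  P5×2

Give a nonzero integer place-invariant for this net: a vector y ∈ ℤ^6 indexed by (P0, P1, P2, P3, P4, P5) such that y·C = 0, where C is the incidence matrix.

Incidence matrix C (rows=places, cols=transitions):
       T0   T1   T2
   P0   0   -2    0
   P1  -3    0    0
   P2   0    0   -2
   P3   2    0    0
   P4   0    2    0
   P5   0    0    2

Candidate y = [0, 2, 0, 3, 0, 0]; check y·C column-wise:
  col T0: 2·-3 + 3·2 = 0
  col T1: 0·-2 + 2·0 + 3·0 + 0·2 = 0
  col T2: 2·0 + 0·-2 + 3·0 + 0·2 = 0

y = (P0:0, P1:2, P2:0, P3:3, P4:0, P5:0)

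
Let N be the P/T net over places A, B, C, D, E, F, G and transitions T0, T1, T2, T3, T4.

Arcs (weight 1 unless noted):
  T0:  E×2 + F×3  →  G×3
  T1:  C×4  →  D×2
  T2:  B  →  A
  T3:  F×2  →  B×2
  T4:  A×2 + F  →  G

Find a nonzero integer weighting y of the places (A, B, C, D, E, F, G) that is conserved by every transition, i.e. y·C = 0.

Incidence matrix C (rows=places, cols=transitions):
       T0   T1   T2   T3   T4
    A   0    0    1    0   -2
    B   0    0   -1    2    0
    C   0   -4    0    0    0
    D   0    2    0    0    0
    E  -2    0    0    0    0
    F  -3    0    0   -2   -1
    G   3    0    0    0    1

Candidate y = [0, 0, 1, 2, 0, 0, 0]; check y·C column-wise:
  col T0: 1·0 + 2·0 + 0·-2 + 0·-3 + 0·3 = 0
  col T1: 1·-4 + 2·2 = 0
  col T2: 0·1 + 0·-1 + 1·0 + 2·0 = 0
  col T3: 0·2 + 1·0 + 2·0 + 0·-2 = 0
  col T4: 0·-2 + 1·0 + 2·0 + 0·-1 + 0·1 = 0

y = (A:0, B:0, C:1, D:2, E:0, F:0, G:0)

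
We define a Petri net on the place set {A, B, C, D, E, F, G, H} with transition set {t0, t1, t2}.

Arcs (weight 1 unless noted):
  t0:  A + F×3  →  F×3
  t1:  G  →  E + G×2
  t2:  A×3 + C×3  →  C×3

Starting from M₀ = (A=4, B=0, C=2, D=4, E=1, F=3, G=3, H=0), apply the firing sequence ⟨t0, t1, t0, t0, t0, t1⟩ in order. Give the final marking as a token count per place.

(A=0, B=0, C=2, D=4, E=3, F=3, G=5, H=0)

step 1: fire t0:  (A=4, B=0, C=2, D=4, E=1, F=3, G=3, H=0) → (A=3, B=0, C=2, D=4, E=1, F=3, G=3, H=0)
step 2: fire t1:  (A=3, B=0, C=2, D=4, E=1, F=3, G=3, H=0) → (A=3, B=0, C=2, D=4, E=2, F=3, G=4, H=0)
step 3: fire t0:  (A=3, B=0, C=2, D=4, E=2, F=3, G=4, H=0) → (A=2, B=0, C=2, D=4, E=2, F=3, G=4, H=0)
step 4: fire t0:  (A=2, B=0, C=2, D=4, E=2, F=3, G=4, H=0) → (A=1, B=0, C=2, D=4, E=2, F=3, G=4, H=0)
step 5: fire t0:  (A=1, B=0, C=2, D=4, E=2, F=3, G=4, H=0) → (A=0, B=0, C=2, D=4, E=2, F=3, G=4, H=0)
step 6: fire t1:  (A=0, B=0, C=2, D=4, E=2, F=3, G=4, H=0) → (A=0, B=0, C=2, D=4, E=3, F=3, G=5, H=0)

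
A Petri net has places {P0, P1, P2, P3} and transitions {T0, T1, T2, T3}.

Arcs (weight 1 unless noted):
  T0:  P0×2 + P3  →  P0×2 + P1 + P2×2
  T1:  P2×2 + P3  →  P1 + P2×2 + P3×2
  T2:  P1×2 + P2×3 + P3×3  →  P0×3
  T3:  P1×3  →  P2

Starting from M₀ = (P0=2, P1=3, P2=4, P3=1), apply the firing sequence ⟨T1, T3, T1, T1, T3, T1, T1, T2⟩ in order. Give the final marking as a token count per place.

(P0=5, P1=0, P2=3, P3=3)

step 1: fire T1:  (P0=2, P1=3, P2=4, P3=1) → (P0=2, P1=4, P2=4, P3=2)
step 2: fire T3:  (P0=2, P1=4, P2=4, P3=2) → (P0=2, P1=1, P2=5, P3=2)
step 3: fire T1:  (P0=2, P1=1, P2=5, P3=2) → (P0=2, P1=2, P2=5, P3=3)
step 4: fire T1:  (P0=2, P1=2, P2=5, P3=3) → (P0=2, P1=3, P2=5, P3=4)
step 5: fire T3:  (P0=2, P1=3, P2=5, P3=4) → (P0=2, P1=0, P2=6, P3=4)
step 6: fire T1:  (P0=2, P1=0, P2=6, P3=4) → (P0=2, P1=1, P2=6, P3=5)
step 7: fire T1:  (P0=2, P1=1, P2=6, P3=5) → (P0=2, P1=2, P2=6, P3=6)
step 8: fire T2:  (P0=2, P1=2, P2=6, P3=6) → (P0=5, P1=0, P2=3, P3=3)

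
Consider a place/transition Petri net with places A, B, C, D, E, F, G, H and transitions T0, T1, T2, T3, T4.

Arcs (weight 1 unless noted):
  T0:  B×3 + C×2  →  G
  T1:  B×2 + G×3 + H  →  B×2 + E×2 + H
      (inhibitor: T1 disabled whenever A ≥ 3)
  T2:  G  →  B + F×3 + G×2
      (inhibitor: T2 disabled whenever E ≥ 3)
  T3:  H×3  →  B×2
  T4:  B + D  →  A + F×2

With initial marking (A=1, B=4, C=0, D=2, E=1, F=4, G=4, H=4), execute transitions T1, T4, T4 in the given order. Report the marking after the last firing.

(A=3, B=2, C=0, D=0, E=3, F=8, G=1, H=4)

step 1: fire T1:  (A=1, B=4, C=0, D=2, E=1, F=4, G=4, H=4) → (A=1, B=4, C=0, D=2, E=3, F=4, G=1, H=4)
step 2: fire T4:  (A=1, B=4, C=0, D=2, E=3, F=4, G=1, H=4) → (A=2, B=3, C=0, D=1, E=3, F=6, G=1, H=4)
step 3: fire T4:  (A=2, B=3, C=0, D=1, E=3, F=6, G=1, H=4) → (A=3, B=2, C=0, D=0, E=3, F=8, G=1, H=4)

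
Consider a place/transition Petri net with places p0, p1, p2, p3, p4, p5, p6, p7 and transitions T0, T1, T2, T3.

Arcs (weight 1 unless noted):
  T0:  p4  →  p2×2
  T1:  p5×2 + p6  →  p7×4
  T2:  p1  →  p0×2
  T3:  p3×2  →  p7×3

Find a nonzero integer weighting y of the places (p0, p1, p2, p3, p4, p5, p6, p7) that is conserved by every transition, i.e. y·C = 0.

y = (p0:1, p1:2, p2:0, p3:0, p4:0, p5:0, p6:0, p7:0)

Incidence matrix C (rows=places, cols=transitions):
       T0   T1   T2   T3
   p0   0    0    2    0
   p1   0    0   -1    0
   p2   2    0    0    0
   p3   0    0    0   -2
   p4  -1    0    0    0
   p5   0   -2    0    0
   p6   0   -1    0    0
   p7   0    4    0    3

Candidate y = [1, 2, 0, 0, 0, 0, 0, 0]; check y·C column-wise:
  col T0: 1·0 + 2·0 + 0·2 + 0·-1 = 0
  col T1: 1·0 + 2·0 + 0·-2 + 0·-1 + 0·4 = 0
  col T2: 1·2 + 2·-1 = 0
  col T3: 1·0 + 2·0 + 0·-2 + 0·3 = 0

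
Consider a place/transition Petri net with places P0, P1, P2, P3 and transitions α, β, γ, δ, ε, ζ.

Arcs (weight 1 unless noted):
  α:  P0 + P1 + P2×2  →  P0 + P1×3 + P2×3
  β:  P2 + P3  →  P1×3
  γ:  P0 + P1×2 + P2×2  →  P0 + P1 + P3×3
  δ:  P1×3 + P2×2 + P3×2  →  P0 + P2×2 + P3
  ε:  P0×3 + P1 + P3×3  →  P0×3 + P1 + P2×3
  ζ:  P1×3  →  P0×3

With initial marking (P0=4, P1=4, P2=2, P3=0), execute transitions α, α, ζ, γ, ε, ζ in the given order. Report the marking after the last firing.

(P0=10, P1=1, P2=5, P3=0)

step 1: fire α:  (P0=4, P1=4, P2=2, P3=0) → (P0=4, P1=6, P2=3, P3=0)
step 2: fire α:  (P0=4, P1=6, P2=3, P3=0) → (P0=4, P1=8, P2=4, P3=0)
step 3: fire ζ:  (P0=4, P1=8, P2=4, P3=0) → (P0=7, P1=5, P2=4, P3=0)
step 4: fire γ:  (P0=7, P1=5, P2=4, P3=0) → (P0=7, P1=4, P2=2, P3=3)
step 5: fire ε:  (P0=7, P1=4, P2=2, P3=3) → (P0=7, P1=4, P2=5, P3=0)
step 6: fire ζ:  (P0=7, P1=4, P2=5, P3=0) → (P0=10, P1=1, P2=5, P3=0)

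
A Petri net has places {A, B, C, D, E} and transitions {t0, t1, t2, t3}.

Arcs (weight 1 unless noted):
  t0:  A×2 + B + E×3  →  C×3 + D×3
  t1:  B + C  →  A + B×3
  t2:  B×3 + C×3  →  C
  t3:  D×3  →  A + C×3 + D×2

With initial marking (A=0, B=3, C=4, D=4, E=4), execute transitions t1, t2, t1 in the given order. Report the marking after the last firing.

step 1: fire t1:  (A=0, B=3, C=4, D=4, E=4) → (A=1, B=5, C=3, D=4, E=4)
step 2: fire t2:  (A=1, B=5, C=3, D=4, E=4) → (A=1, B=2, C=1, D=4, E=4)
step 3: fire t1:  (A=1, B=2, C=1, D=4, E=4) → (A=2, B=4, C=0, D=4, E=4)

(A=2, B=4, C=0, D=4, E=4)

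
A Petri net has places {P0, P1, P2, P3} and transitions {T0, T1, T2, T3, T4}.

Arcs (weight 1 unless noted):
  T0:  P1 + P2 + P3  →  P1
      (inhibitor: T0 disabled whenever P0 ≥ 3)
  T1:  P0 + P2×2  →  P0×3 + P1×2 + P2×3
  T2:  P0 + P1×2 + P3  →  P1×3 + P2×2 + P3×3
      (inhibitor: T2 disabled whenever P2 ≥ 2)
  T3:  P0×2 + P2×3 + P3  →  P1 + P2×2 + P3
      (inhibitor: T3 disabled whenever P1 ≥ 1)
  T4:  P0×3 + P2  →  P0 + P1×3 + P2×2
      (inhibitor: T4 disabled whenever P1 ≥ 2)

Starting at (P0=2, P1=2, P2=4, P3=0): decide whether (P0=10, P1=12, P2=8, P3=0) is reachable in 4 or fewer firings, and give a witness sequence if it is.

NO — not reachable within 4 firings

depth 0: 1 marking
depth 1: 2 markings reached so far
depth 2: 3 markings reached so far
depth 3: 4 markings reached so far
depth 4: 5 markings reached so far
target is not among the 5 markings reachable within 4 steps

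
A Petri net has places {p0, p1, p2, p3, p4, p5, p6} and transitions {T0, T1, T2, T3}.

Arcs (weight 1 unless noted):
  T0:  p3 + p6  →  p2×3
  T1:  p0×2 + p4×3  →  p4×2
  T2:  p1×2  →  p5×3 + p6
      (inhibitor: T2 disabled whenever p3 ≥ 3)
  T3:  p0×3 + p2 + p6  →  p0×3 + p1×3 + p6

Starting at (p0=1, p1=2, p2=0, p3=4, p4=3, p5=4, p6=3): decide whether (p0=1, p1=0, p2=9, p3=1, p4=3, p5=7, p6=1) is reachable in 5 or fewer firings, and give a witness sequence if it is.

step 1: fire T0:  (p0=1, p1=2, p2=0, p3=4, p4=3, p5=4, p6=3) → (p0=1, p1=2, p2=3, p3=3, p4=3, p5=4, p6=2)
step 2: fire T0:  (p0=1, p1=2, p2=3, p3=3, p4=3, p5=4, p6=2) → (p0=1, p1=2, p2=6, p3=2, p4=3, p5=4, p6=1)
step 3: fire T0:  (p0=1, p1=2, p2=6, p3=2, p4=3, p5=4, p6=1) → (p0=1, p1=2, p2=9, p3=1, p4=3, p5=4, p6=0)
step 4: fire T2:  (p0=1, p1=2, p2=9, p3=1, p4=3, p5=4, p6=0) → (p0=1, p1=0, p2=9, p3=1, p4=3, p5=7, p6=1)

YES — reachable via ⟨T0, T0, T0, T2⟩ (4 firings)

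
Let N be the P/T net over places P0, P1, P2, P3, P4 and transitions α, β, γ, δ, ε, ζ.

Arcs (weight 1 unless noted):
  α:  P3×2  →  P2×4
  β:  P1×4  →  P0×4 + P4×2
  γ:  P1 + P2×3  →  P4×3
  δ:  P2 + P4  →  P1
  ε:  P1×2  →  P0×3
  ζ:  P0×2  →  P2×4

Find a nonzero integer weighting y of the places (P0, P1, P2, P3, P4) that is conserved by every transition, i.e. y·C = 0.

y = (P0:2, P1:3, P2:1, P3:2, P4:2)

Incidence matrix C (rows=places, cols=transitions):
        α    β    γ    δ    ε    ζ
   P0   0    4    0    0    3   -2
   P1   0   -4   -1    1   -2    0
   P2   4    0   -3   -1    0    4
   P3  -2    0    0    0    0    0
   P4   0    2    3   -1    0    0

Candidate y = [2, 3, 1, 2, 2]; check y·C column-wise:
  col α: 2·0 + 3·0 + 1·4 + 2·-2 + 2·0 = 0
  col β: 2·4 + 3·-4 + 1·0 + 2·0 + 2·2 = 0
  col γ: 2·0 + 3·-1 + 1·-3 + 2·0 + 2·3 = 0
  col δ: 2·0 + 3·1 + 1·-1 + 2·0 + 2·-1 = 0
  col ε: 2·3 + 3·-2 + 1·0 + 2·0 + 2·0 = 0
  col ζ: 2·-2 + 3·0 + 1·4 + 2·0 + 2·0 = 0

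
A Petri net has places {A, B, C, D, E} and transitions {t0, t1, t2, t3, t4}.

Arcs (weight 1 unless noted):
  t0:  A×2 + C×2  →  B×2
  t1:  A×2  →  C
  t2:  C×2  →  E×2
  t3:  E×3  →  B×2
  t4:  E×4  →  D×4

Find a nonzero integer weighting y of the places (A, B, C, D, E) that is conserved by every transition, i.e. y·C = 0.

y = (A:1, B:3, C:2, D:2, E:2)

Incidence matrix C (rows=places, cols=transitions):
       t0   t1   t2   t3   t4
    A  -2   -2    0    0    0
    B   2    0    0    2    0
    C  -2    1   -2    0    0
    D   0    0    0    0    4
    E   0    0    2   -3   -4

Candidate y = [1, 3, 2, 2, 2]; check y·C column-wise:
  col t0: 1·-2 + 3·2 + 2·-2 + 2·0 + 2·0 = 0
  col t1: 1·-2 + 3·0 + 2·1 + 2·0 + 2·0 = 0
  col t2: 1·0 + 3·0 + 2·-2 + 2·0 + 2·2 = 0
  col t3: 1·0 + 3·2 + 2·0 + 2·0 + 2·-3 = 0
  col t4: 1·0 + 3·0 + 2·0 + 2·4 + 2·-4 = 0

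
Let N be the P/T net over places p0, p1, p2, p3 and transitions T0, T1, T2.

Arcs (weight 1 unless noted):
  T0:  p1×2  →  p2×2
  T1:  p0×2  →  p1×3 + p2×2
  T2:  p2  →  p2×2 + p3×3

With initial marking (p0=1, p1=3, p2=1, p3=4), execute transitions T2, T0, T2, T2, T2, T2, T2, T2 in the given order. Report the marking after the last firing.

step 1: fire T2:  (p0=1, p1=3, p2=1, p3=4) → (p0=1, p1=3, p2=2, p3=7)
step 2: fire T0:  (p0=1, p1=3, p2=2, p3=7) → (p0=1, p1=1, p2=4, p3=7)
step 3: fire T2:  (p0=1, p1=1, p2=4, p3=7) → (p0=1, p1=1, p2=5, p3=10)
step 4: fire T2:  (p0=1, p1=1, p2=5, p3=10) → (p0=1, p1=1, p2=6, p3=13)
step 5: fire T2:  (p0=1, p1=1, p2=6, p3=13) → (p0=1, p1=1, p2=7, p3=16)
step 6: fire T2:  (p0=1, p1=1, p2=7, p3=16) → (p0=1, p1=1, p2=8, p3=19)
step 7: fire T2:  (p0=1, p1=1, p2=8, p3=19) → (p0=1, p1=1, p2=9, p3=22)
step 8: fire T2:  (p0=1, p1=1, p2=9, p3=22) → (p0=1, p1=1, p2=10, p3=25)

(p0=1, p1=1, p2=10, p3=25)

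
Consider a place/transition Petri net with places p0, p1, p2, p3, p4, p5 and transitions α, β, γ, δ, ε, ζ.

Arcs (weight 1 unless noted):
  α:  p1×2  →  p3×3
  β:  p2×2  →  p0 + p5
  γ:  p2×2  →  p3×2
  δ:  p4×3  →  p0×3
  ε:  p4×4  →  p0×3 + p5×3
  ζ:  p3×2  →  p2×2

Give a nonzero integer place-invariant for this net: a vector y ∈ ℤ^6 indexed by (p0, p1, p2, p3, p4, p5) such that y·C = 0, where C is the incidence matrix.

y = (p0:3, p1:3, p2:2, p3:2, p4:3, p5:1)

Incidence matrix C (rows=places, cols=transitions):
        α    β    γ    δ    ε    ζ
   p0   0    1    0    3    3    0
   p1  -2    0    0    0    0    0
   p2   0   -2   -2    0    0    2
   p3   3    0    2    0    0   -2
   p4   0    0    0   -3   -4    0
   p5   0    1    0    0    3    0

Candidate y = [3, 3, 2, 2, 3, 1]; check y·C column-wise:
  col α: 3·0 + 3·-2 + 2·0 + 2·3 + 3·0 + 1·0 = 0
  col β: 3·1 + 3·0 + 2·-2 + 2·0 + 3·0 + 1·1 = 0
  col γ: 3·0 + 3·0 + 2·-2 + 2·2 + 3·0 + 1·0 = 0
  col δ: 3·3 + 3·0 + 2·0 + 2·0 + 3·-3 + 1·0 = 0
  col ε: 3·3 + 3·0 + 2·0 + 2·0 + 3·-4 + 1·3 = 0
  col ζ: 3·0 + 3·0 + 2·2 + 2·-2 + 3·0 + 1·0 = 0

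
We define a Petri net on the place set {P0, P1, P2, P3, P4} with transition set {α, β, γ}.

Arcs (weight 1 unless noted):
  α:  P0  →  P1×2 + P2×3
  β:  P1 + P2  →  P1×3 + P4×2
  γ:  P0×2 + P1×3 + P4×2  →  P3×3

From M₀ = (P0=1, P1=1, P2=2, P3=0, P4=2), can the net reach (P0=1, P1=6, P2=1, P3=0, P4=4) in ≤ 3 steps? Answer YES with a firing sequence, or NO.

NO — not reachable within 3 firings

depth 0: 1 marking
depth 1: 3 markings reached so far
depth 2: 5 markings reached so far
depth 3: 6 markings reached so far
target is not among the 6 markings reachable within 3 steps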